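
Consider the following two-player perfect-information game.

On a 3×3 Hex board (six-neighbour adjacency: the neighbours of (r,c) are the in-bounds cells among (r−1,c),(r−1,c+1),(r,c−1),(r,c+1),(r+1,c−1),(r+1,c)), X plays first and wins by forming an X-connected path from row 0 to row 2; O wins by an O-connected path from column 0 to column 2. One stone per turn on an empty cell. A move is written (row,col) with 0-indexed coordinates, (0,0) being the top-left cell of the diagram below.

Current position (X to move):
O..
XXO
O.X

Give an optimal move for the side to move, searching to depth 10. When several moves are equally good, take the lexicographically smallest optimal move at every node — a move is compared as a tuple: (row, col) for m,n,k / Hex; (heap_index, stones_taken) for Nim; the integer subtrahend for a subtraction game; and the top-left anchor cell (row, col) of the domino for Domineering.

ply 1, X at O../XXO/O.X | (0,1)=-1→OX./XXO/O.X; (0,2)=-1→O.X/XXO/O.X; (2,1)=+1→O../XXO/OXX*
ply 2, O at O../XXO/OXX | (0,1)=-1→OO./XXO/OXX*; (0,2)=-1→O.O/XXO/OXX
ply 3, X at OO./XXO/OXX | (0,2)=+1→OOX/XXO/OXX*
ply 4: OOX/XXO/OXX is terminal -1 (O); from O../XXO/O.X depth 10

X's best at [O../XXO/O.X]: (2,1)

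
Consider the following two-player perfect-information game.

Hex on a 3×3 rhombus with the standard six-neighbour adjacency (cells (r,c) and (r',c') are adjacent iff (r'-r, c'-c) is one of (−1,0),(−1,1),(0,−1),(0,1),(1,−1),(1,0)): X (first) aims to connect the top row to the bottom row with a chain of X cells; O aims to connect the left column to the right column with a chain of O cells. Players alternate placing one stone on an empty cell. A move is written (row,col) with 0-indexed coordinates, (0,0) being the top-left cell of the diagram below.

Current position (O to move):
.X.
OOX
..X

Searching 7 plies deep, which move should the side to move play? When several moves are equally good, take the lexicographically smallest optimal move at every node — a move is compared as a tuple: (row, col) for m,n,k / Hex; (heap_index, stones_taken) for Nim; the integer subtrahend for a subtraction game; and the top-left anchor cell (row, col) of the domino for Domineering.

[.X./OOX/..X] O move#1: (0,0):-1/OX./OOX/..X, (0,2):+1/.XO/OOX/..X*, (2,0):-1/.X./OOX/O.X, (2,1):-1/.X./OOX/.OX
[.XO/OOX/..X] end (terminal -1, X#2); searched .X./OOX/..X to 7

O's best at [.X./OOX/..X]: (0,2)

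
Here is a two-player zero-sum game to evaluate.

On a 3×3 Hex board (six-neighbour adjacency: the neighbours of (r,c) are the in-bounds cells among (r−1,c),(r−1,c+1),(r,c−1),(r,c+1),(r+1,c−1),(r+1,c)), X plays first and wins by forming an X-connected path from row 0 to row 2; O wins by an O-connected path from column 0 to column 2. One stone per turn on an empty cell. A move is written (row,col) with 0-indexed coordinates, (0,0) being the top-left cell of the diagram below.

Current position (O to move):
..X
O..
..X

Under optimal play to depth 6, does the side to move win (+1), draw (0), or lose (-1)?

value(..X/O../..X, O) = -1

p1 O@[..X/O../..X]: (0,0)[O.X/O../..X]-1* (0,1)[.OX/O../..X]-1 (1,1)[..X/OO./..X]-1 (1,2)[..X/O.O/..X]-1 (2,0)[..X/O../O.X]-1 (2,1)[..X/O../.OX]-1
p2 X@[O.X/O../..X]: (0,1)[OXX/O../..X]+1* (1,1)[O.X/OX./..X]+1 (1,2)[O.X/O.X/..X]+1 (2,0)[O.X/O../X.X]+1 (2,1)[O.X/O../.XX]+1
p3 O@[OXX/O../..X]: (1,1)[OXX/OO./..X]-1* (1,2)[OXX/O.O/..X]-1 (2,0)[OXX/O../O.X]-1 (2,1)[OXX/O../.OX]-1
p4 X@[OXX/OO./..X]: (1,2)[OXX/OOX/..X]+1* (2,0)[OXX/OO./X.X]-1 (2,1)[OXX/OO./.XX]-1
p5 O@[OXX/OOX/..X] terminal -1; root [..X/O../..X] d6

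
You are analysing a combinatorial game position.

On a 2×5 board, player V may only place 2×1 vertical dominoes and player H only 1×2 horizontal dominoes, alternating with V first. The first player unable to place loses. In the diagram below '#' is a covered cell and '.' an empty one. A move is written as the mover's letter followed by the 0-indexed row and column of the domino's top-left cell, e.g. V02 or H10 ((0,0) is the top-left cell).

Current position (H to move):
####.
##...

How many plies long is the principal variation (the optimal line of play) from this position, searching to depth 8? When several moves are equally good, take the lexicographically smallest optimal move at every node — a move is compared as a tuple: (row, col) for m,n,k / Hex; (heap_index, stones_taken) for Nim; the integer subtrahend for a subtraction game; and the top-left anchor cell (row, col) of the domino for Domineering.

PV length from [####./##...]: 1 ply

p1 H@[####./##...]: H12[####./####.]-1 H13[####./##.##]+1*
p2 V@[####./##.##] terminal -1; root [####./##...] d8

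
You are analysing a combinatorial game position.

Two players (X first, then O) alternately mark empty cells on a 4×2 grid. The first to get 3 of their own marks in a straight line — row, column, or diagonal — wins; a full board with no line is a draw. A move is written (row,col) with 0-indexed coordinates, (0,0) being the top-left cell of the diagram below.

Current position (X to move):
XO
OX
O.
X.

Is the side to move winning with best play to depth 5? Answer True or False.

[XO/OX/O./X.] X move#1: (2,1):+0/XO/OX/OX/X.*, (3,1):+0/XO/OX/O./XX
[XO/OX/OX/X.] O move#2: (3,1):+0/XO/OX/OX/XO*
[XO/OX/OX/XO] end (terminal +0, X#3); searched XO/OX/O./X. to 5

X winning at [XO/OX/O./X.]: False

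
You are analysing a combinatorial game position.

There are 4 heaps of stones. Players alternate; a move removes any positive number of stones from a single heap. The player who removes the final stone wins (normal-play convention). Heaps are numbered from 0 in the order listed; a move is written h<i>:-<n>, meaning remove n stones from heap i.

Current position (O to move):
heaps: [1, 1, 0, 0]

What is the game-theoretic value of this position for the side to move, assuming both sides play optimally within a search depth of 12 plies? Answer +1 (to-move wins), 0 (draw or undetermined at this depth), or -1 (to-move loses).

[(1,1,0,0)] O move#1: h0:-1:-1/(0,1,0,0)*, h1:-1:-1/(1,0,0,0)
[(0,1,0,0)] X move#2: h1:-1:+1/(0,0,0,0)*
[(0,0,0,0)] end (terminal -1, O#3); searched (1,1,0,0) to 12

value((1,1,0,0), O) = -1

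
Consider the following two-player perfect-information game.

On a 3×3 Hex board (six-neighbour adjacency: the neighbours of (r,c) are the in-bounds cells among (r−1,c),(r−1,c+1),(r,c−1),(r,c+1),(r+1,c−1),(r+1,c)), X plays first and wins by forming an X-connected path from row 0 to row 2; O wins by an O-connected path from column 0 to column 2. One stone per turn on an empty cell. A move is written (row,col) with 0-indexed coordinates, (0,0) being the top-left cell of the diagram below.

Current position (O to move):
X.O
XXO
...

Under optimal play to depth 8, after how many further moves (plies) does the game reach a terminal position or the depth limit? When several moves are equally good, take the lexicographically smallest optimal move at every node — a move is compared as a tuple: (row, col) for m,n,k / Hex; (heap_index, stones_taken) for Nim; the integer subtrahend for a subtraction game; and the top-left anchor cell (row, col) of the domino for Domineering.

[X.O/XXO/...] O move#1: (0,1):-1/XOO/XXO/...*, (2,0):-1/X.O/XXO/O.., (2,1):-1/X.O/XXO/.O., (2,2):-1/X.O/XXO/..O
[XOO/XXO/...] X move#2: (2,0):+1/XOO/XXO/X..*, (2,1):+1/XOO/XXO/.X., (2,2):+1/XOO/XXO/..X
[XOO/XXO/X..] end (terminal -1, O#3); searched X.O/XXO/... to 8

PV length from [X.O/XXO/...]: 2 plies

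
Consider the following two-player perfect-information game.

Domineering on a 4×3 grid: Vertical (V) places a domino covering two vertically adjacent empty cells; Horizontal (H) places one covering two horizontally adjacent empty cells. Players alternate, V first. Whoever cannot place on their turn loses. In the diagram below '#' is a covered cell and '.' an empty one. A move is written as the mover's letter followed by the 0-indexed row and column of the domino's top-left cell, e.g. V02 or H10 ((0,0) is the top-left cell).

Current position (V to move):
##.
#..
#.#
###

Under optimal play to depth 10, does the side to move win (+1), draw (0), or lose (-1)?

value(##./#../#.#/###, V) = +1

p1 V@[##./#../#.#/###]: V02[###/#.#/#.#/###]+1* V11[##./##./###/###]+1
p2 H@[###/#.#/#.#/###] terminal -1; root [##./#../#.#/###] d10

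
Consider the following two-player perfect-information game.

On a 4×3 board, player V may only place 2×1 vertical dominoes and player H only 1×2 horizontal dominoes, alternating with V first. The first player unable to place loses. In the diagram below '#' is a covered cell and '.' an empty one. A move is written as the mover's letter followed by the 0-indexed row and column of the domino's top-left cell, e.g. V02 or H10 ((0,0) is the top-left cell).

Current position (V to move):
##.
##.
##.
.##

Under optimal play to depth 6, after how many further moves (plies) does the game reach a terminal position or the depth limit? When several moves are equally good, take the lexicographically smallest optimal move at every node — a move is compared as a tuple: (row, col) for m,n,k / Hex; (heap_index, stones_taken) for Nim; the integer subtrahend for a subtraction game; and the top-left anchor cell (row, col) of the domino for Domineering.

[##./##./##./.##] V move#1: V02:+1/###/###/##./.##*, V12:+1/##./###/###/.##
[###/###/##./.##] end (terminal -1, H#2); searched ##./##./##./.## to 6

PV length from [##./##./##./.##]: 1 ply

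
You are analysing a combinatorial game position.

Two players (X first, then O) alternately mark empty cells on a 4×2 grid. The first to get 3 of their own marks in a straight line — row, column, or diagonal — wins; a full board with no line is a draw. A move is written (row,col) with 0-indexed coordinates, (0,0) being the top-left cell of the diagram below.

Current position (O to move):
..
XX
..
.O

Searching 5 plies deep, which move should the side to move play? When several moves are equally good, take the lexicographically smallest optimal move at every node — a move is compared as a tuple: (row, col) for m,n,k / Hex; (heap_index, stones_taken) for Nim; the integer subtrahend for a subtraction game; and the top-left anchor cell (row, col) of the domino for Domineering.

O's best at [../XX/../.O]: (0,0)

[../XX/../.O] O move#1: (0,0):+0/O./XX/../.O*, (0,1):-1/.O/XX/../.O, (2,0):+0/../XX/O./.O, (2,1):-1/../XX/.O/.O, (3,0):+0/../XX/../OO
[O./XX/../.O] X move#2: (0,1):+0/OX/XX/../.O*, (2,0):+0/O./XX/X./.O, (2,1):+0/O./XX/.X/.O, (3,0):+0/O./XX/../XO
[OX/XX/../.O] O move#3: (2,0):-1/OX/XX/O./.O, (2,1):+0/OX/XX/.O/.O*, (3,0):-1/OX/XX/../OO
[OX/XX/.O/.O] X move#4: (2,0):+0/OX/XX/XO/.O*, (3,0):+0/OX/XX/.O/XO
[OX/XX/XO/.O] O move#5: (3,0):+0/OX/XX/XO/OO*
[OX/XX/XO/OO] end (terminal +0, X#6); searched ../XX/../.O to 5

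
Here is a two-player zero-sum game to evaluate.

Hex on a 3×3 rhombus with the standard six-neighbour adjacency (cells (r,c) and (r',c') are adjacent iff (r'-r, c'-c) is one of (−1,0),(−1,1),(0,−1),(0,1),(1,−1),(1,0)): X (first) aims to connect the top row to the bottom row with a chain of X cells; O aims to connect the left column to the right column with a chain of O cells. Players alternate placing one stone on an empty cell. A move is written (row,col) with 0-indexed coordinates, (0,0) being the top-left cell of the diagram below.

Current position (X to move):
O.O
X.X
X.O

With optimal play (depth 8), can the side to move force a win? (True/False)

p1 X@[O.O/X.X/X.O]: (0,1)[OXO/X.X/X.O]+1* (1,1)[O.O/XXX/X.O]-1 (2,1)[O.O/X.X/XXO]-1
p2 O@[OXO/X.X/X.O] terminal -1; root [O.O/X.X/X.O] d8

X winning at [O.O/X.X/X.O]: True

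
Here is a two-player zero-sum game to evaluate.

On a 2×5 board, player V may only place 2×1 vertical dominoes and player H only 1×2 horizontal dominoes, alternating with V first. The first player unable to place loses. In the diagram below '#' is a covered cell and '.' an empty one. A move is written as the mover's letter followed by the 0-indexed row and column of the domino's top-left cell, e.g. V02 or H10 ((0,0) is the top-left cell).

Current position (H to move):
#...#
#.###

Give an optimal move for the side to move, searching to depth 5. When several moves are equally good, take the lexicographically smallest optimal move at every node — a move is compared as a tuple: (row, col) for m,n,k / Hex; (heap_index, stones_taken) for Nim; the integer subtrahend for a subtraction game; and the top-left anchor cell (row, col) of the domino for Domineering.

ply 1, H at #...#/#.### | H01=+1→###.#/#.###*; H02=-1→#.###/#.###
ply 2: ###.#/#.### is terminal -1 (V); from #...#/#.### depth 5

H's best at [#...#/#.###]: H01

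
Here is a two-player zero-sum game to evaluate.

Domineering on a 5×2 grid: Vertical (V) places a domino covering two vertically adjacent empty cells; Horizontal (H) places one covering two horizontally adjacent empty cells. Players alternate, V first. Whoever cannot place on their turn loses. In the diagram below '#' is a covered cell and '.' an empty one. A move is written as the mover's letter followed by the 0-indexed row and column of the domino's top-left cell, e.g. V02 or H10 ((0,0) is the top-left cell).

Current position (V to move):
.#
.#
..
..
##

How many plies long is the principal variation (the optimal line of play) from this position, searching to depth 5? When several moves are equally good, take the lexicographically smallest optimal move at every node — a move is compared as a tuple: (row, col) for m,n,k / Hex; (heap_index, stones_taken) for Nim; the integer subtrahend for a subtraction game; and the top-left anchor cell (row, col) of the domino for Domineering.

PV length from [.#/.#/../../##]: 1 ply

ply 1, V at .#/.#/../../## | V00=-1→##/##/../../##; V10=-1→.#/##/#./../##; V20=+1→.#/.#/#./#./##*; V21=+1→.#/.#/.#/.#/##
ply 2: .#/.#/#./#./## is terminal -1 (H); from .#/.#/../../## depth 5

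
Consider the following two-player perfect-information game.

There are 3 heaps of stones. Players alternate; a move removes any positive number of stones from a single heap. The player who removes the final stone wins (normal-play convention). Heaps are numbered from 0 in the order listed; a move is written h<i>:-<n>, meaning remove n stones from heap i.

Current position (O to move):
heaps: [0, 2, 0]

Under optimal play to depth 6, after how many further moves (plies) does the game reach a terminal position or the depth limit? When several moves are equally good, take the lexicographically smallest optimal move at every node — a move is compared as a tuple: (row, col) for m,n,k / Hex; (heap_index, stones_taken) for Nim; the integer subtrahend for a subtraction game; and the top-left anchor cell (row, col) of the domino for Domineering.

[(0,2,0)] O move#1: h1:-1:-1/(0,1,0), h1:-2:+1/(0,0,0)*
[(0,0,0)] end (terminal -1, X#2); searched (0,2,0) to 6

PV length from [(0,2,0)]: 1 ply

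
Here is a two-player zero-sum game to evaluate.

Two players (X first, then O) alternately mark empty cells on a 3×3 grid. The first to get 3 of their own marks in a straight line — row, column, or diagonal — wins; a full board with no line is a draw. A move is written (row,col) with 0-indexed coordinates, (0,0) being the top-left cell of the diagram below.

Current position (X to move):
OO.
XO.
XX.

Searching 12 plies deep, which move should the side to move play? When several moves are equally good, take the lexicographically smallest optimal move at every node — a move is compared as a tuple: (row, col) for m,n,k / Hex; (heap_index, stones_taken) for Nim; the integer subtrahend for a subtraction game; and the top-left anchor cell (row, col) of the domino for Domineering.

X's best at [OO./XO./XX.]: (2,2)

p1 X@[OO./XO./XX.]: (0,2)[OOX/XO./XX.]-1 (1,2)[OO./XOX/XX.]-1 (2,2)[OO./XO./XXX]+1*
p2 O@[OO./XO./XXX] terminal -1; root [OO./XO./XX.] d12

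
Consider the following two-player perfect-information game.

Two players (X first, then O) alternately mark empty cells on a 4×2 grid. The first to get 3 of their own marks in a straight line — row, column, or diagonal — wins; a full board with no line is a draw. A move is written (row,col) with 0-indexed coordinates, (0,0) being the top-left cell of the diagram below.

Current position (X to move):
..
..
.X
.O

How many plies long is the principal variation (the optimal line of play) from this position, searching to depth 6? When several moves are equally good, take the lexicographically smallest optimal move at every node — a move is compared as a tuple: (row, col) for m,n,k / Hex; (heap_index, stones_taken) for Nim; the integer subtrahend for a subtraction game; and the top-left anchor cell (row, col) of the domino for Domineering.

[../../.X/.O] X move#1: (0,0):+0/X./../.X/.O*, (0,1):+0/.X/../.X/.O, (1,0):+0/../X./.X/.O, (1,1):+0/../.X/.X/.O, (2,0):+0/../../XX/.O, (3,0):+0/../../.X/XO
[X./../.X/.O] O move#2: (0,1):+0/XO/../.X/.O*, (1,0):+0/X./O./.X/.O, (1,1):+0/X./.O/.X/.O, (2,0):+0/X./../OX/.O, (3,0):+0/X./../.X/OO
[XO/../.X/.O] X move#3: (1,0):+0/XO/X./.X/.O*, (1,1):+0/XO/.X/.X/.O, (2,0):+0/XO/../XX/.O, (3,0):+0/XO/../.X/XO
[XO/X./.X/.O] O move#4: (1,1):-1/XO/XO/.X/.O, (2,0):+0/XO/X./OX/.O*, (3,0):-1/XO/X./.X/OO
[XO/X./OX/.O] X move#5: (1,1):+0/XO/XX/OX/.O*, (3,0):+0/XO/X./OX/XO
[XO/XX/OX/.O] O move#6: (3,0):+0/XO/XX/OX/OO*
[XO/XX/OX/OO] end (terminal +0, X#7); searched ../../.X/.O to 6

PV length from [../../.X/.O]: 6 plies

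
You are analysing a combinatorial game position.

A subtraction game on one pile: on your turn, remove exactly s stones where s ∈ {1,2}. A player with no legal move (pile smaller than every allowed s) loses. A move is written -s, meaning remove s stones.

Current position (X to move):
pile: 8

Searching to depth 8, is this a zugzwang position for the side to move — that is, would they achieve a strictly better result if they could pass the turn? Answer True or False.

p1 X@[8]: -1[7]-1 -2[6]+1*
p2 O@[6]: -1[5]-1* -2[4]-1
p3 X@[5]: -1[4]-1 -2[3]+1*
p4 O@[3]: -1[2]-1* -2[1]-1
p5 X@[2]: -1[1]-1 -2[0]+1*
p6 O@[0] terminal -1; root [8] d8
if X skipped the turn, O would face:
~ p1 O@[8]: -1[7]-1 -2[6]+1*
~ p2 X@[6]: -1[5]-1* -2[4]-1
~ p3 O@[5]: -1[4]-1 -2[3]+1*
~ p4 X@[3]: -1[2]-1* -2[1]-1
~ p5 O@[2]: -1[1]-1 -2[0]+1*
~ p6 X@[0] terminal -1; root [8] d8
compare (X): move=+1 vs pass=-1

zugzwang(8, X) = False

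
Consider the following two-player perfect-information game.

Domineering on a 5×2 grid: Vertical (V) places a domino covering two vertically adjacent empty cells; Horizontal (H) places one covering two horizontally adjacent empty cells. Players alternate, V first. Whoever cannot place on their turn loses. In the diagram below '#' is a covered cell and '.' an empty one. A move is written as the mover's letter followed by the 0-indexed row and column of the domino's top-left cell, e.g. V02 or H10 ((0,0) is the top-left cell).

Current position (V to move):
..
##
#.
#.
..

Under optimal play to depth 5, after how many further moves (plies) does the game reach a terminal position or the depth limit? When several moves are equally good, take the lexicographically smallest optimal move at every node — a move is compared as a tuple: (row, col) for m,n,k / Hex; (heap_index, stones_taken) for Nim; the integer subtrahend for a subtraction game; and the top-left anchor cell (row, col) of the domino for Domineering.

PV length from [../##/#./#./..]: 2 plies

ply 1, V at ../##/#./#./.. | V21=-1→../##/##/##/..*; V31=-1→../##/#./##/.#
ply 2, H at ../##/##/##/.. | H00=+1→##/##/##/##/..*; H40=+1→../##/##/##/##
ply 3: ##/##/##/##/.. is terminal -1 (V); from ../##/#./#./.. depth 5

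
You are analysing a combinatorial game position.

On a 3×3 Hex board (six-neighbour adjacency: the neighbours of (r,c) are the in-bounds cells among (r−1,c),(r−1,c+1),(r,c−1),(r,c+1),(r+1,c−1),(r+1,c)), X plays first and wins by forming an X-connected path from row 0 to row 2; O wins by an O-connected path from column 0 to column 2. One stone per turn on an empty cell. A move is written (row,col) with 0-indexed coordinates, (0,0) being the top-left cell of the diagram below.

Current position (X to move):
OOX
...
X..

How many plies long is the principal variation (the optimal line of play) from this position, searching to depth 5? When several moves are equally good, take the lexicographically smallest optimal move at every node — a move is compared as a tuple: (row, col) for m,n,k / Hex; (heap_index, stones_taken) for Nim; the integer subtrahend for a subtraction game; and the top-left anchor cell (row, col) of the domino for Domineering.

p1 X@[OOX/.../X..]: (1,0)[OOX/X../X..]+1* (1,1)[OOX/.X./X..]+1 (1,2)[OOX/..X/X..]+1 (2,1)[OOX/.../XX.]+1 (2,2)[OOX/.../X.X]+1
p2 O@[OOX/X../X..]: (1,1)[OOX/XO./X..]-1* (1,2)[OOX/X.O/X..]-1 (2,1)[OOX/X../XO.]-1 (2,2)[OOX/X../X.O]-1
p3 X@[OOX/XO./X..]: (1,2)[OOX/XOX/X..]+1* (2,1)[OOX/XO./XX.]-1 (2,2)[OOX/XO./X.X]-1
p4 O@[OOX/XOX/X..]: (2,1)[OOX/XOX/XO.]-1* (2,2)[OOX/XOX/X.O]-1
p5 X@[OOX/XOX/XO.]: (2,2)[OOX/XOX/XOX]+1*
p6 O@[OOX/XOX/XOX] terminal -1; root [OOX/.../X..] d5

PV length from [OOX/.../X..]: 5 plies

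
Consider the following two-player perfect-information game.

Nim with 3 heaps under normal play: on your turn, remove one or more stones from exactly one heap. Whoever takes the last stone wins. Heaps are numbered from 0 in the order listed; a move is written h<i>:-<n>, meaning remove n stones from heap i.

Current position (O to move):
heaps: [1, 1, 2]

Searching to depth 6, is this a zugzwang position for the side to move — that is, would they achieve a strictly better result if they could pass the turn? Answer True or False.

zugzwang((1,1,2), O) = False

[(1,1,2)] O move#1: h0:-1:-1/(0,1,2), h1:-1:-1/(1,0,2), h2:-1:-1/(1,1,1), h2:-2:+1/(1,1,0)*
[(1,1,0)] X move#2: h0:-1:-1/(0,1,0)*, h1:-1:-1/(1,0,0)
[(0,1,0)] O move#3: h1:-1:+1/(0,0,0)*
[(0,0,0)] end (terminal -1, X#4); searched (1,1,2) to 6
pass branch (X moves first from the same position):
  | [(1,1,2)] X move#1: h0:-1:-1/(0,1,2), h1:-1:-1/(1,0,2), h2:-1:-1/(1,1,1), h2:-2:+1/(1,1,0)*
  | [(1,1,0)] O move#2: h0:-1:-1/(0,1,0)*, h1:-1:-1/(1,0,0)
  | [(0,1,0)] X move#3: h1:-1:+1/(0,0,0)*
  | [(0,0,0)] end (terminal -1, O#4); searched (1,1,2) to 6
O moving scores +1; O passing scores -1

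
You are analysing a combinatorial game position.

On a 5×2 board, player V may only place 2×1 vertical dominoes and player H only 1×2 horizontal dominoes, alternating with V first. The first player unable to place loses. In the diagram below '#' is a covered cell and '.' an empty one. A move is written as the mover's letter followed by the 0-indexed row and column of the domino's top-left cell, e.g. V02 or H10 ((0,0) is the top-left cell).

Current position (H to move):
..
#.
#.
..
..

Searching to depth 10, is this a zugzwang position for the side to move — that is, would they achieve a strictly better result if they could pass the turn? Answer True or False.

zugzwang(../#./#./../.., H) = False

[../#./#./../..] H move#1: H00:-1/##/#./#./../.., H30:+1/../#./#./##/..*, H40:+1/../#./#./../##
[../#./#./##/..] V move#2: V01:-1/.#/##/#./##/..*, V11:-1/../##/##/##/..
[.#/##/#./##/..] H move#3: H40:+1/.#/##/#./##/##*
[.#/##/#./##/##] end (terminal -1, V#4); searched ../#./#./../.. to 10
if H skipped the turn, V would face:
~ [../#./#./../..] V move#1: V01:-1/.#/##/#./../.., V11:-1/../##/##/../.., V21:+1/../#./##/.#/..*, V30:+1/../#./#./#./#., V31:+1/../#./#./.#/.#
~ [../#./##/.#/..] H move#2: H00:-1/##/#./##/.#/..*, H40:-1/../#./##/.#/##
~ [##/#./##/.#/..] V move#3: V30:+1/##/#./##/##/#.*
~ [##/#./##/##/#.] end (terminal -1, H#4); searched ../#./#./../.. to 10
compare (H): move=+1 vs pass=-1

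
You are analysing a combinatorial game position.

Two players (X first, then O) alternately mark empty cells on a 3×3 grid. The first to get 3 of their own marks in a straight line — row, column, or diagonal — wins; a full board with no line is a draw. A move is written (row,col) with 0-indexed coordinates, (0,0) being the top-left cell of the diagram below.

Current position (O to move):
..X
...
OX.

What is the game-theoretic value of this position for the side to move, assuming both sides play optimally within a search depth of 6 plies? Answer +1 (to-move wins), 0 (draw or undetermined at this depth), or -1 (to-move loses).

value(..X/.../OX., O) = 0

ply 1, O at ..X/.../OX. | (0,0)=+0→O.X/.../OX.*; (0,1)=+0→.OX/.../OX.; (1,0)=-1→..X/O../OX.; (1,1)=+0→..X/.O./OX.; (1,2)=-1→..X/..O/OX.; (2,2)=-1→..X/.../OXO
ply 2, X at O.X/.../OX. | (0,1)=-1→OXX/.../OX.; (1,0)=+0→O.X/X../OX.*; (1,1)=-1→O.X/.X./OX.; (1,2)=-1→O.X/..X/OX.; (2,2)=-1→O.X/.../OXX
ply 3, O at O.X/X../OX. | (0,1)=-1→OOX/X../OX.; (1,1)=+0→O.X/XO./OX.*; (1,2)=+0→O.X/X.O/OX.; (2,2)=-1→O.X/X../OXO
ply 4, X at O.X/XO./OX. | (0,1)=-1→OXX/XO./OX.; (1,2)=-1→O.X/XOX/OX.; (2,2)=+0→O.X/XO./OXX*
ply 5, O at O.X/XO./OXX | (0,1)=-1→OOX/XO./OXX; (1,2)=+0→O.X/XOO/OXX*
ply 6, X at O.X/XOO/OXX | (0,1)=+0→OXX/XOO/OXX*
ply 7: OXX/XOO/OXX is terminal +0 (O); from ..X/.../OX. depth 6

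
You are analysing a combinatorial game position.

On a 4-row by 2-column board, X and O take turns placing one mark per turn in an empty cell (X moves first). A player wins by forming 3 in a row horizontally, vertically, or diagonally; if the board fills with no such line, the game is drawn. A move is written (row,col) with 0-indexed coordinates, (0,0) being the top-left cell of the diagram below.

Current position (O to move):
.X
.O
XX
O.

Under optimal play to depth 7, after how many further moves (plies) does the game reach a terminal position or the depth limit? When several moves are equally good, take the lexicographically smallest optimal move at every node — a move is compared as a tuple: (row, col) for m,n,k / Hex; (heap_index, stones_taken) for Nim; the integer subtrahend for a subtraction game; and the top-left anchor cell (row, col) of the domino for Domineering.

[.X/.O/XX/O.] O move#1: (0,0):+0/OX/.O/XX/O.*, (1,0):+0/.X/OO/XX/O., (3,1):+0/.X/.O/XX/OO
[OX/.O/XX/O.] X move#2: (1,0):+0/OX/XO/XX/O.*, (3,1):+0/OX/.O/XX/OX
[OX/XO/XX/O.] O move#3: (3,1):+0/OX/XO/XX/OO*
[OX/XO/XX/OO] end (terminal +0, X#4); searched .X/.O/XX/O. to 7

PV length from [.X/.O/XX/O.]: 3 plies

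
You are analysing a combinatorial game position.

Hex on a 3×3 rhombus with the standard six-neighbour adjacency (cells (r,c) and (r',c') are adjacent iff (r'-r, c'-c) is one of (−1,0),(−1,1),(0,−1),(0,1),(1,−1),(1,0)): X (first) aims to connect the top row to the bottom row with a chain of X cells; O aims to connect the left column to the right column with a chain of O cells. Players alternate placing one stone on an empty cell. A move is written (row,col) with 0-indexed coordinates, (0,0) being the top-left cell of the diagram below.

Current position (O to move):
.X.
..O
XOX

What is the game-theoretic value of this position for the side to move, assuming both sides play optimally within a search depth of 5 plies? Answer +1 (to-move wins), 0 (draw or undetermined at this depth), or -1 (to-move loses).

value(.X./..O/XOX, O) = -1

[.X./..O/XOX] O move#1: (0,0):-1/OX./..O/XOX*, (0,2):-1/.XO/..O/XOX, (1,0):-1/.X./O.O/XOX, (1,1):-1/.X./.OO/XOX
[OX./..O/XOX] X move#2: (0,2):+1/OXX/..O/XOX*, (1,0):+1/OX./X.O/XOX, (1,1):+1/OX./.XO/XOX
[OXX/..O/XOX] O move#3: (1,0):-1/OXX/O.O/XOX*, (1,1):-1/OXX/.OO/XOX
[OXX/O.O/XOX] X move#4: (1,1):+1/OXX/OXO/XOX*
[OXX/OXO/XOX] end (terminal -1, O#5); searched .X./..O/XOX to 5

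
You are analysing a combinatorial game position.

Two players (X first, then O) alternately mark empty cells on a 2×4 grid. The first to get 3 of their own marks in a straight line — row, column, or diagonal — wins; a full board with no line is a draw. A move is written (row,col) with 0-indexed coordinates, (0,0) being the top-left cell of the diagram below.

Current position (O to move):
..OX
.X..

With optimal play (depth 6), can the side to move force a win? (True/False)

[..OX/.X..] O move#1: (0,0):+0/O.OX/.X..*, (0,1):+0/.OOX/.X.., (1,0):+0/..OX/OX.., (1,2):+0/..OX/.XO., (1,3):+0/..OX/.X.O
[O.OX/.X..] X move#2: (0,1):+0/OXOX/.X..*, (1,0):-1/O.OX/XX.., (1,2):-1/O.OX/.XX., (1,3):-1/O.OX/.X.X
[OXOX/.X..] O move#3: (1,0):+0/OXOX/OX..*, (1,2):+0/OXOX/.XO., (1,3):+0/OXOX/.X.O
[OXOX/OX..] X move#4: (1,2):+0/OXOX/OXX.*, (1,3):+0/OXOX/OX.X
[OXOX/OXX.] O move#5: (1,3):+0/OXOX/OXXO*
[OXOX/OXXO] end (terminal +0, X#6); searched ..OX/.X.. to 6

O winning at [..OX/.X..]: False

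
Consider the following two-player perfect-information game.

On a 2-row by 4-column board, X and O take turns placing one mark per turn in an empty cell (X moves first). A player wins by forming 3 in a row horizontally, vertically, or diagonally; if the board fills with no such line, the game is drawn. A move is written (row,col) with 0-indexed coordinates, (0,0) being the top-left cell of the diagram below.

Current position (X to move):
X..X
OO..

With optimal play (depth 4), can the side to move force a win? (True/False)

X winning at [X..X/OO..]: False

p1 X@[X..X/OO..]: (0,1)[XX.X/OO..]-1 (0,2)[X.XX/OO..]-1 (1,2)[X..X/OOX.]+0* (1,3)[X..X/OO.X]-1
p2 O@[X..X/OOX.]: (0,1)[XO.X/OOX.]+0* (0,2)[X.OX/OOX.]+0 (1,3)[X..X/OOXO]+0
p3 X@[XO.X/OOX.]: (0,2)[XOXX/OOX.]+0* (1,3)[XO.X/OOXX]+0
p4 O@[XOXX/OOX.]: (1,3)[XOXX/OOXO]+0*
p5 X@[XOXX/OOXO] terminal +0; root [X..X/OO..] d4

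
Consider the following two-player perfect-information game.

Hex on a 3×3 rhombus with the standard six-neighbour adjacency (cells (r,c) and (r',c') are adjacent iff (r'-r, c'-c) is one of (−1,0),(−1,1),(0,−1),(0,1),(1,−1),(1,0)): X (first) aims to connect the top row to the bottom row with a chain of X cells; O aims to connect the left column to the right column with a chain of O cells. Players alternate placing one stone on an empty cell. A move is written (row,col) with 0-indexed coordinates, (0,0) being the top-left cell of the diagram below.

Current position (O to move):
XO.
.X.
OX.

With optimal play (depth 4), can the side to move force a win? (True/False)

ply 1, O at XO./.X./OX. | (0,2)=-1→XOO/.X./OX.*; (1,0)=-1→XO./OX./OX.; (1,2)=-1→XO./.XO/OX.; (2,2)=-1→XO./.X./OXO
ply 2, X at XOO/.X./OX. | (1,0)=+1→XOO/XX./OX.*; (1,2)=-1→XOO/.XX/OX.; (2,2)=-1→XOO/.X./OXX
ply 3: XOO/XX./OX. is terminal -1 (O); from XO./.X./OX. depth 4

O winning at [XO./.X./OX.]: False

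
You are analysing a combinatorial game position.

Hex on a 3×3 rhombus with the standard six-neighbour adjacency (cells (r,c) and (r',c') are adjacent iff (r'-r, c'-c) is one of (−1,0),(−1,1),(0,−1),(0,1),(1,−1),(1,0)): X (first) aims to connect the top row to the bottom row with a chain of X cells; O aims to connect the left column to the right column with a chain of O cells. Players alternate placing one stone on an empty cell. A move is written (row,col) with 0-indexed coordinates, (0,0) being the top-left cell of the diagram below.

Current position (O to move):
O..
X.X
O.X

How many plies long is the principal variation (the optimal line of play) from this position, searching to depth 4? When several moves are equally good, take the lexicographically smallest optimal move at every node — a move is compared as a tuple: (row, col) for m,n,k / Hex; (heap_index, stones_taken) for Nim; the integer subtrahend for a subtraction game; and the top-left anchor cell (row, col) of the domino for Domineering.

ply 1, O at O../X.X/O.X | (0,1)=-1→OO./X.X/O.X; (0,2)=+1→O.O/X.X/O.X*; (1,1)=-1→O../XOX/O.X; (2,1)=-1→O../X.X/OOX
ply 2, X at O.O/X.X/O.X | (0,1)=-1→OXO/X.X/O.X*; (1,1)=-1→O.O/XXX/O.X; (2,1)=-1→O.O/X.X/OXX
ply 3, O at OXO/X.X/O.X | (1,1)=+1→OXO/XOX/O.X*; (2,1)=-1→OXO/X.X/OOX
ply 4: OXO/XOX/O.X is terminal -1 (X); from O../X.X/O.X depth 4

PV length from [O../X.X/O.X]: 3 plies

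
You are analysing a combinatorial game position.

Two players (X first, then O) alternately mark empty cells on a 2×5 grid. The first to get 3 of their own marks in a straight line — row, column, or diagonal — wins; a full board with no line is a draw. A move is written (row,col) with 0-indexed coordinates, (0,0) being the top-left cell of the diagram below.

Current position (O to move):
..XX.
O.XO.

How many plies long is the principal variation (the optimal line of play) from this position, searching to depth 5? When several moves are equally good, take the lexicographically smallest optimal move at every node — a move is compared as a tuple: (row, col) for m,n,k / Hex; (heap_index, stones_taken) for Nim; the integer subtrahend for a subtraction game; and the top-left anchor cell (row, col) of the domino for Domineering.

[..XX./O.XO.] O move#1: (0,0):-1/O.XX./O.XO.*, (0,1):-1/.OXX./O.XO., (0,4):-1/..XXO/O.XO., (1,1):-1/..XX./OOXO., (1,4):-1/..XX./O.XOO
[O.XX./O.XO.] X move#2: (0,1):+1/OXXX./O.XO.*, (0,4):+1/O.XXX/O.XO., (1,1):+1/O.XX./OXXO., (1,4):+1/O.XX./O.XOX
[OXXX./O.XO.] end (terminal -1, O#3); searched ..XX./O.XO. to 5

PV length from [..XX./O.XO.]: 2 plies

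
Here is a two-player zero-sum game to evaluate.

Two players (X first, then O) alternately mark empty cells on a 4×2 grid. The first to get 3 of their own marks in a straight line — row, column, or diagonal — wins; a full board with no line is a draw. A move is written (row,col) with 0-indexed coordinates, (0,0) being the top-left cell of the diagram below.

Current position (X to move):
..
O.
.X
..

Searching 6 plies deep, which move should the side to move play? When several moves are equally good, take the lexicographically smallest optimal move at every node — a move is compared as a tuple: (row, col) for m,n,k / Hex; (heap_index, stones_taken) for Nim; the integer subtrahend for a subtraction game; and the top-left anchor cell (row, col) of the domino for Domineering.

ply 1, X at ../O./.X/.. | (0,0)=+0→X./O./.X/..; (0,1)=+0→.X/O./.X/..; (1,1)=+1→../OX/.X/..*; (2,0)=+0→../O./XX/..; (3,0)=+0→../O./.X/X.; (3,1)=+0→../O./.X/.X
ply 2, O at ../OX/.X/.. | (0,0)=-1→O./OX/.X/..*; (0,1)=-1→.O/OX/.X/..; (2,0)=-1→../OX/OX/..; (3,0)=-1→../OX/.X/O.; (3,1)=-1→../OX/.X/.O
ply 3, X at O./OX/.X/.. | (0,1)=+1→OX/OX/.X/..*; (2,0)=+1→O./OX/XX/..; (3,0)=-1→O./OX/.X/X.; (3,1)=+1→O./OX/.X/.X
ply 4: OX/OX/.X/.. is terminal -1 (O); from ../O./.X/.. depth 6

X's best at [../O./.X/..]: (1,1)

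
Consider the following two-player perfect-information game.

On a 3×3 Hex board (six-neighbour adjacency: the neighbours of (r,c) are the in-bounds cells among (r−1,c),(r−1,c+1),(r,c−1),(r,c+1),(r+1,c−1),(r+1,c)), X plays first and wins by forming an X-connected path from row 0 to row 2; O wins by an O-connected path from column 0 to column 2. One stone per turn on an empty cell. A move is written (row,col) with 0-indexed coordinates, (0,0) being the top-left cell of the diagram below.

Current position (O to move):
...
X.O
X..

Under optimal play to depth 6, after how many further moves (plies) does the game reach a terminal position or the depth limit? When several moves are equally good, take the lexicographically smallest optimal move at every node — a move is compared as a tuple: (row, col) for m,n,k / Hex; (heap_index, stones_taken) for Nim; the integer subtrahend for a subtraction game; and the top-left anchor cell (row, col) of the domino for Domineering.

ply 1, O at .../X.O/X.. | (0,0)=-1→O../X.O/X..*; (0,1)=-1→.O./X.O/X..; (0,2)=-1→..O/X.O/X..; (1,1)=-1→.../XOO/X..; (2,1)=-1→.../X.O/XO.; (2,2)=-1→.../X.O/X.O
ply 2, X at O../X.O/X.. | (0,1)=+1→OX./X.O/X..*; (0,2)=+1→O.X/X.O/X..; (1,1)=+1→O../XXO/X..; (2,1)=-1→O../X.O/XX.; (2,2)=-1→O../X.O/X.X
ply 3: OX./X.O/X.. is terminal -1 (O); from .../X.O/X.. depth 6

PV length from [.../X.O/X..]: 2 plies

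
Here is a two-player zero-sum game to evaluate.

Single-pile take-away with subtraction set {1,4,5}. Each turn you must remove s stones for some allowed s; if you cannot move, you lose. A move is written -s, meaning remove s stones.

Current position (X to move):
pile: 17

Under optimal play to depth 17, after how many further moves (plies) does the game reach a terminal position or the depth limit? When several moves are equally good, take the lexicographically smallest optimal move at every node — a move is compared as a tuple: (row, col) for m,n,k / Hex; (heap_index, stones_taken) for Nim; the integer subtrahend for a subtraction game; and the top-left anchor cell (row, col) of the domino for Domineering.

p1 X@[17]: -1[16]+1* -4[13]-1 -5[12]-1
p2 O@[16]: -1[15]-1* -4[12]-1 -5[11]-1
p3 X@[15]: -1[14]-1 -4[11]-1 -5[10]+1*
p4 O@[10]: -1[9]-1* -4[6]-1 -5[5]-1
p5 X@[9]: -1[8]+1* -4[5]-1 -5[4]-1
p6 O@[8]: -1[7]-1* -4[4]-1 -5[3]-1
p7 X@[7]: -1[6]-1 -4[3]-1 -5[2]+1*
p8 O@[2]: -1[1]-1*
p9 X@[1]: -1[0]+1*
p10 O@[0] terminal -1; root [17] d17

PV length from [17]: 9 plies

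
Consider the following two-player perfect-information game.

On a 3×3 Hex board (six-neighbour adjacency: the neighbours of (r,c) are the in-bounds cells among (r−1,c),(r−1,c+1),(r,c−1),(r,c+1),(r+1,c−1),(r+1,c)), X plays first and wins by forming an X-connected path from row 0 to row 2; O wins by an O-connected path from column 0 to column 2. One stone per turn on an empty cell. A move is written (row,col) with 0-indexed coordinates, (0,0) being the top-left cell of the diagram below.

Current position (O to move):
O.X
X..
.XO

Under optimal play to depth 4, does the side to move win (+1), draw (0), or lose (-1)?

value(O.X/X../.XO, O) = -1

p1 O@[O.X/X../.XO]: (0,1)[OOX/X../.XO]-1* (1,1)[O.X/XO./.XO]-1 (1,2)[O.X/X.O/.XO]-1 (2,0)[O.X/X../OXO]-1
p2 X@[OOX/X../.XO]: (1,1)[OOX/XX./.XO]+1* (1,2)[OOX/X.X/.XO]+1 (2,0)[OOX/X../XXO]+1
p3 O@[OOX/XX./.XO] terminal -1; root [O.X/X../.XO] d4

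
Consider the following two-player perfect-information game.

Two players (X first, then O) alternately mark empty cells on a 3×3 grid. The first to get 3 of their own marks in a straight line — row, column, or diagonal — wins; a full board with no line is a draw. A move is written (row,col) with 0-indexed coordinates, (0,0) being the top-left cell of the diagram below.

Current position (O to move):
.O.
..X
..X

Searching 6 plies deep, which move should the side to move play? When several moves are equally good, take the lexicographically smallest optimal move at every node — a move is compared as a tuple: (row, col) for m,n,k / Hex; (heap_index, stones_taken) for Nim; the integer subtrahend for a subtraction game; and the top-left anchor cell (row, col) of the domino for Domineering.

ply 1, O at .O./..X/..X | (0,0)=-1→OO./..X/..X; (0,2)=+1→.OO/..X/..X*; (1,0)=-1→.O./O.X/..X; (1,1)=-1→.O./.OX/..X; (2,0)=-1→.O./..X/O.X; (2,1)=-1→.O./..X/.OX
ply 2, X at .OO/..X/..X | (0,0)=-1→XOO/..X/..X*; (1,0)=-1→.OO/X.X/..X; (1,1)=-1→.OO/.XX/..X; (2,0)=-1→.OO/..X/X.X; (2,1)=-1→.OO/..X/.XX
ply 3, O at XOO/..X/..X | (1,0)=-1→XOO/O.X/..X; (1,1)=+1→XOO/.OX/..X*; (2,0)=-1→XOO/..X/O.X; (2,1)=-1→XOO/..X/.OX
ply 4, X at XOO/.OX/..X | (1,0)=-1→XOO/XOX/..X*; (2,0)=-1→XOO/.OX/X.X; (2,1)=-1→XOO/.OX/.XX
ply 5, O at XOO/XOX/..X | (2,0)=+1→XOO/XOX/O.X*; (2,1)=+1→XOO/XOX/.OX
ply 6: XOO/XOX/O.X is terminal -1 (X); from .O./..X/..X depth 6

O's best at [.O./..X/..X]: (0,2)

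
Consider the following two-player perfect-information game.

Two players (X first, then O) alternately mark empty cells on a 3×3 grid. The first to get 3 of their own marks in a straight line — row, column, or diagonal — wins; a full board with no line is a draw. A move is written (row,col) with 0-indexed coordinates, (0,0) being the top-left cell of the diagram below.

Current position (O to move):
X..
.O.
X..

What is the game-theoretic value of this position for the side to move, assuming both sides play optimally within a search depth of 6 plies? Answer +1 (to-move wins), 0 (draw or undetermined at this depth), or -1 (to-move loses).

value(X../.O./X.., O) = 0

[X../.O./X..] O move#1: (0,1):-1/XO./.O./X.., (0,2):-1/X.O/.O./X.., (1,0):+0/X../OO./X..*, (1,2):-1/X../.OO/X.., (2,1):-1/X../.O./XO., (2,2):-1/X../.O./X.O
[X../OO./X..] X move#2: (0,1):-1/XX./OO./X.., (0,2):-1/X.X/OO./X.., (1,2):+0/X../OOX/X..*, (2,1):-1/X../OO./XX., (2,2):-1/X../OO./X.X
[X../OOX/X..] O move#3: (0,1):+0/XO./OOX/X..*, (0,2):+0/X.O/OOX/X.., (2,1):+0/X../OOX/XO., (2,2):+0/X../OOX/X.O
[XO./OOX/X..] X move#4: (0,2):-1/XOX/OOX/X.., (2,1):+0/XO./OOX/XX.*, (2,2):-1/XO./OOX/X.X
[XO./OOX/XX.] O move#5: (0,2):-1/XOO/OOX/XX., (2,2):+0/XO./OOX/XXO*
[XO./OOX/XXO] X move#6: (0,2):+0/XOX/OOX/XXO*
[XOX/OOX/XXO] end (terminal +0, O#7); searched X../.O./X.. to 6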